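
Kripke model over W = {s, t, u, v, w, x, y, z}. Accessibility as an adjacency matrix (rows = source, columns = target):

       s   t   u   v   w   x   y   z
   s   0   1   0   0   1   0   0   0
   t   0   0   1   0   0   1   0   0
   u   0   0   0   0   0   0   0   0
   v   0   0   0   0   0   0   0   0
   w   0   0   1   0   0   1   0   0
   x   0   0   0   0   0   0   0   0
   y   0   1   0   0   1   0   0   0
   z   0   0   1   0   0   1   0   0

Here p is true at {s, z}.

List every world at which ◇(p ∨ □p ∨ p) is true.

s: successors {t, w}; p ∨ □p ∨ p there: t:F, w:F. ✗
t: successors {u, x}; p ∨ □p ∨ p there: u:T, x:T. ✓
u: no successors, so ◇(p ∨ □p ∨ p) fails. ✗
v: no successors, so ◇(p ∨ □p ∨ p) fails. ✗
w: successors {u, x}; p ∨ □p ∨ p there: u:T, x:T. ✓
x: no successors, so ◇(p ∨ □p ∨ p) fails. ✗
y: successors {t, w}; p ∨ □p ∨ p there: t:F, w:F. ✗
z: successors {u, x}; p ∨ □p ∨ p there: u:T, x:T. ✓

{t, w, z}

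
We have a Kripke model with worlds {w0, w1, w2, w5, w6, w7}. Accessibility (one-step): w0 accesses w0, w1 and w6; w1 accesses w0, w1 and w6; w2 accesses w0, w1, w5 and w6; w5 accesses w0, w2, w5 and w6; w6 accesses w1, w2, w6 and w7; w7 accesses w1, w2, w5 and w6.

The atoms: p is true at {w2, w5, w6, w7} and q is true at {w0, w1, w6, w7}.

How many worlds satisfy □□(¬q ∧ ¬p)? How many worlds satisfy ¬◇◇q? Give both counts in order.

0 and 0

For □□(¬q ∧ ¬p):
w0: successors {w0, w1, w6}; □(¬q ∧ ¬p) there: w0:F, w1:F, w6:F. ✗
w1: successors {w0, w1, w6}; □(¬q ∧ ¬p) there: w0:F, w1:F, w6:F. ✗
w2: successors {w0, w1, w5, w6}; □(¬q ∧ ¬p) there: w0:F, w1:F, w5:F, w6:F. ✗
w5: successors {w0, w2, w5, w6}; □(¬q ∧ ¬p) there: w0:F, w2:F, w5:F, w6:F. ✗
w6: successors {w1, w2, w6, w7}; □(¬q ∧ ¬p) there: w1:F, w2:F, w6:F, w7:F. ✗
w7: successors {w1, w2, w5, w6}; □(¬q ∧ ¬p) there: w1:F, w2:F, w5:F, w6:F. ✗
— 0 worlds.
For ¬◇◇q:
w0: ◇◇q is T. ✗
w1: ◇◇q is T. ✗
w2: ◇◇q is T. ✗
w5: ◇◇q is T. ✗
w6: ◇◇q is T. ✗
w7: ◇◇q is T. ✗
— 0 worlds.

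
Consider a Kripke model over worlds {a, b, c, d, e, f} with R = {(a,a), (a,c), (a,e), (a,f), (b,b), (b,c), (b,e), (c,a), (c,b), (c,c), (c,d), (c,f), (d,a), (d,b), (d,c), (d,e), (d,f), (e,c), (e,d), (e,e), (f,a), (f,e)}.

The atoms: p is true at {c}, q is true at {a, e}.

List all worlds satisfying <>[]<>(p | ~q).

{a, b, c, d, e, f}

a: successors {a, c, e, f}; []<>(p | ~q) there: a:F, c:F, e:T, f:T. ✓
b: successors {b, c, e}; []<>(p | ~q) there: b:T, c:F, e:T. ✓
c: successors {a, b, c, d, f}; []<>(p | ~q) there: a:F, b:T, c:F, d:F, f:T. ✓
d: successors {a, b, c, e, f}; []<>(p | ~q) there: a:F, b:T, c:F, e:T, f:T. ✓
e: successors {c, d, e}; []<>(p | ~q) there: c:F, d:F, e:T. ✓
f: successors {a, e}; []<>(p | ~q) there: a:F, e:T. ✓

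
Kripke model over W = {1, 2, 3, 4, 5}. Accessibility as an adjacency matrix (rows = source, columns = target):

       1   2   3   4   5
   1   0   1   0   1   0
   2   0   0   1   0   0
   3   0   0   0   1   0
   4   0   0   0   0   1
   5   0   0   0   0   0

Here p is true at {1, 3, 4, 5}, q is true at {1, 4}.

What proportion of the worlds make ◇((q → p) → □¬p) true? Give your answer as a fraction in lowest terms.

1/5

1: successors {2, 4}; (q → p) → □¬p there: 2:F, 4:F. ✗
2: successors {3}; (q → p) → □¬p there: 3:F. ✗
3: successors {4}; (q → p) → □¬p there: 4:F. ✗
4: successors {5}; (q → p) → □¬p there: 5:T. ✓
5: no successors, so ◇((q → p) → □¬p) fails. ✗
That's 1 of 5 worlds, so 1/5.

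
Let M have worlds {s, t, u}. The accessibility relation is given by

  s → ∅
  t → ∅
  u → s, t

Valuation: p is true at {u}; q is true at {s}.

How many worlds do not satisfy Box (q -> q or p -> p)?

s: no successors, so Box (q -> q or p -> p) holds vacuously. ✓
t: no successors, so Box (q -> q or p -> p) holds vacuously. ✓
u: successors {s, t}; q -> q or p -> p there: s:F, t:T. ✗
Satisfying worlds: {s, t}.
So Box (q -> q or p -> p) fails at the other 1 world.

1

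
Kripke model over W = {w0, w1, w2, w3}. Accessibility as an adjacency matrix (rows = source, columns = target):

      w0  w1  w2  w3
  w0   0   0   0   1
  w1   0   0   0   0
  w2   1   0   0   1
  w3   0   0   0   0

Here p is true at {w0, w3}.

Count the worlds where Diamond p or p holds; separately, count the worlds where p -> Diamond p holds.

For Diamond p or p:
w0: Diamond p is T, p is T. ✓
w1: Diamond p is F, p is F. ✗
w2: Diamond p is T, p is F. ✓
w3: Diamond p is F, p is T. ✓
— 3 worlds.
For p -> Diamond p:
w0: p is T, Diamond p is T. ✓
w1: p is F, Diamond p is F. ✓
w2: p is F, Diamond p is T. ✓
w3: p is T, Diamond p is F. ✗
— 3 worlds.

3 and 3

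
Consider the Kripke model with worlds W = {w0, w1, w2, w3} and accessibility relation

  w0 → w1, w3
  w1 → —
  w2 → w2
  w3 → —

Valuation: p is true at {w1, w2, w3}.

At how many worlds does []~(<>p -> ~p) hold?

3

w0: successors {w1, w3}; ~(<>p -> ~p) there: w1:F, w3:F. ✗
w1: no successors, so []~(<>p -> ~p) holds vacuously. ✓
w2: successors {w2}; ~(<>p -> ~p) there: w2:T. ✓
w3: no successors, so []~(<>p -> ~p) holds vacuously. ✓
Satisfying worlds: {w1, w2, w3}.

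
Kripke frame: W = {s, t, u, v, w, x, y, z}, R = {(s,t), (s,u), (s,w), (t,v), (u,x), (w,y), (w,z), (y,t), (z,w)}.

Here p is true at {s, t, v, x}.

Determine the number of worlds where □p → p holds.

6

s: □p is F, p is T. ✓
t: □p is T, p is T. ✓
u: □p is T, p is F. ✗
v: □p is T, p is T. ✓
w: □p is F, p is F. ✓
x: □p is T, p is T. ✓
y: □p is T, p is F. ✗
z: □p is F, p is F. ✓
Satisfying worlds: {s, t, v, w, x, z}.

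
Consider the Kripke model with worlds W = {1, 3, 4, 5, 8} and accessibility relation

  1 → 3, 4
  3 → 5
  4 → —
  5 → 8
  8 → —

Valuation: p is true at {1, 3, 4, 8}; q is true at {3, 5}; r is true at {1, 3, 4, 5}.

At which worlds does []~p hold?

{3, 4, 8}

1: successors {3, 4}; ~p there: 3:F, 4:F. ✗
3: successors {5}; ~p there: 5:T. ✓
4: no successors, so []~p holds vacuously. ✓
5: successors {8}; ~p there: 8:F. ✗
8: no successors, so []~p holds vacuously. ✓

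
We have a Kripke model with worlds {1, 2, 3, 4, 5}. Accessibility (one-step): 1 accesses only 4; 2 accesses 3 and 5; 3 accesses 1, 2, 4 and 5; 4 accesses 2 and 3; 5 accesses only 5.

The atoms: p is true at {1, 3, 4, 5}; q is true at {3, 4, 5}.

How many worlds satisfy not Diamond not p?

1: Diamond not p is F. ✓
2: Diamond not p is F. ✓
3: Diamond not p is T. ✗
4: Diamond not p is T. ✗
5: Diamond not p is F. ✓
Satisfying worlds: {1, 2, 5}.

3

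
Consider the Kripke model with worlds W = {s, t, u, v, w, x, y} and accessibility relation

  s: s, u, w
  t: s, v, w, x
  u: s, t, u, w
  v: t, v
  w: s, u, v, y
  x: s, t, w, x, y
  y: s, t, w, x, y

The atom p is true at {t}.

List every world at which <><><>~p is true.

s: successors {s, u, w}; <><>~p there: s:T, u:T, w:T. ✓
t: successors {s, v, w, x}; <><>~p there: s:T, v:T, w:T, x:T. ✓
u: successors {s, t, u, w}; <><>~p there: s:T, t:T, u:T, w:T. ✓
v: successors {t, v}; <><>~p there: t:T, v:T. ✓
w: successors {s, u, v, y}; <><>~p there: s:T, u:T, v:T, y:T. ✓
x: successors {s, t, w, x, y}; <><>~p there: s:T, t:T, w:T, x:T, y:T. ✓
y: successors {s, t, w, x, y}; <><>~p there: s:T, t:T, w:T, x:T, y:T. ✓

{s, t, u, v, w, x, y}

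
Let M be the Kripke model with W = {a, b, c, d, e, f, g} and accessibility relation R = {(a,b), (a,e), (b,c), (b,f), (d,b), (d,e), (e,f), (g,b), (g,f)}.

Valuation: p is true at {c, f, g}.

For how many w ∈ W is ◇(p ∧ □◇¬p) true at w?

3

a: successors {b, e}; p ∧ □◇¬p there: b:F, e:F. ✗
b: successors {c, f}; p ∧ □◇¬p there: c:T, f:T. ✓
c: no successors, so ◇(p ∧ □◇¬p) fails. ✗
d: successors {b, e}; p ∧ □◇¬p there: b:F, e:F. ✗
e: successors {f}; p ∧ □◇¬p there: f:T. ✓
f: no successors, so ◇(p ∧ □◇¬p) fails. ✗
g: successors {b, f}; p ∧ □◇¬p there: b:F, f:T. ✓
Satisfying worlds: {b, e, g}.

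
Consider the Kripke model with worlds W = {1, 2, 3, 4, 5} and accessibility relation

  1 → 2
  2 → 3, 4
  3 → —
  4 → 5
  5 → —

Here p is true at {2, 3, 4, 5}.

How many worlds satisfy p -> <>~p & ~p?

1: p is F, <>~p & ~p is F. ✓
2: p is T, <>~p & ~p is F. ✗
3: p is T, <>~p & ~p is F. ✗
4: p is T, <>~p & ~p is F. ✗
5: p is T, <>~p & ~p is F. ✗
Satisfying worlds: {1}.

1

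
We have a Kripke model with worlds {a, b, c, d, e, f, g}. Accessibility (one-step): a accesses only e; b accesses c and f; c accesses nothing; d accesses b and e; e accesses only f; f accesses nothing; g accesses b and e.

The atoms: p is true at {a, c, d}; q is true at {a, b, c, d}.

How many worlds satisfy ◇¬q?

5

a: successors {e}; ¬q there: e:T. ✓
b: successors {c, f}; ¬q there: c:F, f:T. ✓
c: no successors, so ◇¬q fails. ✗
d: successors {b, e}; ¬q there: b:F, e:T. ✓
e: successors {f}; ¬q there: f:T. ✓
f: no successors, so ◇¬q fails. ✗
g: successors {b, e}; ¬q there: b:F, e:T. ✓
Satisfying worlds: {a, b, d, e, g}.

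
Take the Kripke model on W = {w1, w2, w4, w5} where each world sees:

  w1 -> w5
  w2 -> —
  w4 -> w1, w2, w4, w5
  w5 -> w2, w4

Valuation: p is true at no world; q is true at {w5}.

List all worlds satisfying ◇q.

w1: successors {w5}; q there: w5:T. ✓
w2: no successors, so ◇q fails. ✗
w4: successors {w1, w2, w4, w5}; q there: w1:F, w2:F, w4:F, w5:T. ✓
w5: successors {w2, w4}; q there: w2:F, w4:F. ✗

{w1, w4}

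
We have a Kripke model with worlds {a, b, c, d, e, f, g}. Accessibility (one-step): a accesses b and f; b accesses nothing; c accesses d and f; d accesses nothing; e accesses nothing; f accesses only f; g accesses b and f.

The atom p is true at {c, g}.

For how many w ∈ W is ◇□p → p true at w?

6

a: ◇□p is T, p is F. ✗
b: ◇□p is F, p is F. ✓
c: ◇□p is T, p is T. ✓
d: ◇□p is F, p is F. ✓
e: ◇□p is F, p is F. ✓
f: ◇□p is F, p is F. ✓
g: ◇□p is T, p is T. ✓
Satisfying worlds: {b, c, d, e, f, g}.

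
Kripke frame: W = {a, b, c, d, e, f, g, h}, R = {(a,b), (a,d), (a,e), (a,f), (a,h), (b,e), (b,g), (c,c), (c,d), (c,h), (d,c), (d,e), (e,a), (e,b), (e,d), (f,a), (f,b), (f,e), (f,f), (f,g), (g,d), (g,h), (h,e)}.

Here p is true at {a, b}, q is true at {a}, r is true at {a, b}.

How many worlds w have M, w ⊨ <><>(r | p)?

6

a: successors {b, d, e, f, h}; <>(r | p) there: b:F, d:F, e:T, f:T, h:F. ✓
b: successors {e, g}; <>(r | p) there: e:T, g:F. ✓
c: successors {c, d, h}; <>(r | p) there: c:F, d:F, h:F. ✗
d: successors {c, e}; <>(r | p) there: c:F, e:T. ✓
e: successors {a, b, d}; <>(r | p) there: a:T, b:F, d:F. ✓
f: successors {a, b, e, f, g}; <>(r | p) there: a:T, b:F, e:T, f:T, g:F. ✓
g: successors {d, h}; <>(r | p) there: d:F, h:F. ✗
h: successors {e}; <>(r | p) there: e:T. ✓
Satisfying worlds: {a, b, d, e, f, h}.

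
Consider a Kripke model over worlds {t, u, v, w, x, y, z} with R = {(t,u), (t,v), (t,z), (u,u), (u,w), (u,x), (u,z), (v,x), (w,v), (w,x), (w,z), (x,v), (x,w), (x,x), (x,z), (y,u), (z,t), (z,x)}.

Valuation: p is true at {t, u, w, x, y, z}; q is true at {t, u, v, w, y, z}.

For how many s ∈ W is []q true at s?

2

t: successors {u, v, z}; q there: u:T, v:T, z:T. ✓
u: successors {u, w, x, z}; q there: u:T, w:T, x:F, z:T. ✗
v: successors {x}; q there: x:F. ✗
w: successors {v, x, z}; q there: v:T, x:F, z:T. ✗
x: successors {v, w, x, z}; q there: v:T, w:T, x:F, z:T. ✗
y: successors {u}; q there: u:T. ✓
z: successors {t, x}; q there: t:T, x:F. ✗
Satisfying worlds: {t, y}.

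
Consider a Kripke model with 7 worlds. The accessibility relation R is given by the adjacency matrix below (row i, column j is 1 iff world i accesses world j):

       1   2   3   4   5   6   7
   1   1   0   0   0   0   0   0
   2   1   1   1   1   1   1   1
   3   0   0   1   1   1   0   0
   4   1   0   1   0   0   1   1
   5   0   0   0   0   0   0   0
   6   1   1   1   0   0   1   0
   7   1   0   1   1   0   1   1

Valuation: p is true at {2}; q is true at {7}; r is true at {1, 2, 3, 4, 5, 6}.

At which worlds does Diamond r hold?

{1, 2, 3, 4, 6, 7}

1: successors {1}; r there: 1:T. ✓
2: successors {1, 2, 3, 4, 5, 6, 7}; r there: 1:T, 2:T, 3:T, 4:T, 5:T, 6:T, 7:F. ✓
3: successors {3, 4, 5}; r there: 3:T, 4:T, 5:T. ✓
4: successors {1, 3, 6, 7}; r there: 1:T, 3:T, 6:T, 7:F. ✓
5: no successors, so Diamond r fails. ✗
6: successors {1, 2, 3, 6}; r there: 1:T, 2:T, 3:T, 6:T. ✓
7: successors {1, 3, 4, 6, 7}; r there: 1:T, 3:T, 4:T, 6:T, 7:F. ✓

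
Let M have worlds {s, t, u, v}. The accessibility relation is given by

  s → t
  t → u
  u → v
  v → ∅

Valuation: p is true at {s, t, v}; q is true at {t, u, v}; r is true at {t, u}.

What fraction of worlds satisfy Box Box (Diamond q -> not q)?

s: successors {t}; Box (Diamond q -> not q) there: t:F. ✗
t: successors {u}; Box (Diamond q -> not q) there: u:T. ✓
u: successors {v}; Box (Diamond q -> not q) there: v:T. ✓
v: no successors, so Box Box (Diamond q -> not q) holds vacuously. ✓
That's 3 of 4 worlds, so 3/4.

3/4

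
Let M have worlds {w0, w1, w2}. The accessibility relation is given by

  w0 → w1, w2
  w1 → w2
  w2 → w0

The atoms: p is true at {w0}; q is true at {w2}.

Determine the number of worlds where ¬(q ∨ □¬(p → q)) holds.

w0: q ∨ □¬(p → q) is F. ✓
w1: q ∨ □¬(p → q) is F. ✓
w2: q ∨ □¬(p → q) is T. ✗
Satisfying worlds: {w0, w1}.

2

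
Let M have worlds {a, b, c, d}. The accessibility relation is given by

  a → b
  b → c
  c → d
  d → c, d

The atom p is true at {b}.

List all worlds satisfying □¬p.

{b, c, d}

a: successors {b}; ¬p there: b:F. ✗
b: successors {c}; ¬p there: c:T. ✓
c: successors {d}; ¬p there: d:T. ✓
d: successors {c, d}; ¬p there: c:T, d:T. ✓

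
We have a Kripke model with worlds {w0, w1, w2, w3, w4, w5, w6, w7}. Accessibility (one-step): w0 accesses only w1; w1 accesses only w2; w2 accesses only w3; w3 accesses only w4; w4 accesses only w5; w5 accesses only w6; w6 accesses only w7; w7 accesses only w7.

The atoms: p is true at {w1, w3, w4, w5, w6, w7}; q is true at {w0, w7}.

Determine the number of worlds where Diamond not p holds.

1

w0: successors {w1}; not p there: w1:F. ✗
w1: successors {w2}; not p there: w2:T. ✓
w2: successors {w3}; not p there: w3:F. ✗
w3: successors {w4}; not p there: w4:F. ✗
w4: successors {w5}; not p there: w5:F. ✗
w5: successors {w6}; not p there: w6:F. ✗
w6: successors {w7}; not p there: w7:F. ✗
w7: successors {w7}; not p there: w7:F. ✗
Satisfying worlds: {w1}.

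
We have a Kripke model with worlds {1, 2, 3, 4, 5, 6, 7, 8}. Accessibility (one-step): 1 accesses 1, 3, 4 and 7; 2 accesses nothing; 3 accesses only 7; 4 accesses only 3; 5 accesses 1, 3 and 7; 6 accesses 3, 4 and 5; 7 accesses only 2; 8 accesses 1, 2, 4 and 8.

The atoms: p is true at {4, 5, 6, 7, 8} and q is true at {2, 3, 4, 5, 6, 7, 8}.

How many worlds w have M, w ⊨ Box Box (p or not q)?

1: successors {1, 3, 4, 7}; Box (p or not q) there: 1:F, 3:T, 4:F, 7:F. ✗
2: no successors, so Box Box (p or not q) holds vacuously. ✓
3: successors {7}; Box (p or not q) there: 7:F. ✗
4: successors {3}; Box (p or not q) there: 3:T. ✓
5: successors {1, 3, 7}; Box (p or not q) there: 1:F, 3:T, 7:F. ✗
6: successors {3, 4, 5}; Box (p or not q) there: 3:T, 4:F, 5:F. ✗
7: successors {2}; Box (p or not q) there: 2:T. ✓
8: successors {1, 2, 4, 8}; Box (p or not q) there: 1:F, 2:T, 4:F, 8:F. ✗
Satisfying worlds: {2, 4, 7}.

3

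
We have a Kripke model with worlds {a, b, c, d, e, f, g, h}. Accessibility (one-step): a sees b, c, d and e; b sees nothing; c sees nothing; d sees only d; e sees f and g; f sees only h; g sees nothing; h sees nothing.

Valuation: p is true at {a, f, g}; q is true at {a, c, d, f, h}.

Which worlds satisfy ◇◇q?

a: successors {b, c, d, e}; ◇q there: b:F, c:F, d:T, e:T. ✓
b: no successors, so ◇◇q fails. ✗
c: no successors, so ◇◇q fails. ✗
d: successors {d}; ◇q there: d:T. ✓
e: successors {f, g}; ◇q there: f:T, g:F. ✓
f: successors {h}; ◇q there: h:F. ✗
g: no successors, so ◇◇q fails. ✗
h: no successors, so ◇◇q fails. ✗

{a, d, e}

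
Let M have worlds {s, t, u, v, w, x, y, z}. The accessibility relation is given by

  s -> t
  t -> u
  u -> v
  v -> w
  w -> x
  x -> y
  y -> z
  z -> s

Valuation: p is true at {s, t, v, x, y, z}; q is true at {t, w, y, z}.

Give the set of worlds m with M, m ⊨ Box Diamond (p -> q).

{s, u, w, x, z}

s: successors {t}; Diamond (p -> q) there: t:T. ✓
t: successors {u}; Diamond (p -> q) there: u:F. ✗
u: successors {v}; Diamond (p -> q) there: v:T. ✓
v: successors {w}; Diamond (p -> q) there: w:F. ✗
w: successors {x}; Diamond (p -> q) there: x:T. ✓
x: successors {y}; Diamond (p -> q) there: y:T. ✓
y: successors {z}; Diamond (p -> q) there: z:F. ✗
z: successors {s}; Diamond (p -> q) there: s:T. ✓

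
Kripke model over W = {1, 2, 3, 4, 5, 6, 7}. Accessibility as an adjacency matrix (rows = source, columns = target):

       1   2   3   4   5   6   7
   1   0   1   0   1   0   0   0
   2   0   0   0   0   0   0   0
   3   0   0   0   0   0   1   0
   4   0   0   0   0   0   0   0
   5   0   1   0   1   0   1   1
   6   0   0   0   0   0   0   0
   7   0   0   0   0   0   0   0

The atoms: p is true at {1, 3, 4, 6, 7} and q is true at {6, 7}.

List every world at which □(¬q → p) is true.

1: successors {2, 4}; ¬q → p there: 2:F, 4:T. ✗
2: no successors, so □(¬q → p) holds vacuously. ✓
3: successors {6}; ¬q → p there: 6:T. ✓
4: no successors, so □(¬q → p) holds vacuously. ✓
5: successors {2, 4, 6, 7}; ¬q → p there: 2:F, 4:T, 6:T, 7:T. ✗
6: no successors, so □(¬q → p) holds vacuously. ✓
7: no successors, so □(¬q → p) holds vacuously. ✓

{2, 3, 4, 6, 7}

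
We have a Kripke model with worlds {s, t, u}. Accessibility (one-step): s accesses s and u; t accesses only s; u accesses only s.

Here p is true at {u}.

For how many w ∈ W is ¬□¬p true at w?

1

s: □¬p is F. ✓
t: □¬p is T. ✗
u: □¬p is T. ✗
Satisfying worlds: {s}.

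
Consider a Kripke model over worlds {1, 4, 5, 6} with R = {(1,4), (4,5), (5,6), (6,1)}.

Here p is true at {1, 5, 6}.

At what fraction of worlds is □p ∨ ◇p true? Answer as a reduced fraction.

1: □p is F, ◇p is F. ✗
4: □p is T, ◇p is T. ✓
5: □p is T, ◇p is T. ✓
6: □p is T, ◇p is T. ✓
That's 3 of 4 worlds, so 3/4.

3/4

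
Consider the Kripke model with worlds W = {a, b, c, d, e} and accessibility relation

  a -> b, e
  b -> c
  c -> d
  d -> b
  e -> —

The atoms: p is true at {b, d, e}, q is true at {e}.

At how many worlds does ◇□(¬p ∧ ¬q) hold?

2

a: successors {b, e}; □(¬p ∧ ¬q) there: b:T, e:T. ✓
b: successors {c}; □(¬p ∧ ¬q) there: c:F. ✗
c: successors {d}; □(¬p ∧ ¬q) there: d:F. ✗
d: successors {b}; □(¬p ∧ ¬q) there: b:T. ✓
e: no successors, so ◇□(¬p ∧ ¬q) fails. ✗
Satisfying worlds: {a, d}.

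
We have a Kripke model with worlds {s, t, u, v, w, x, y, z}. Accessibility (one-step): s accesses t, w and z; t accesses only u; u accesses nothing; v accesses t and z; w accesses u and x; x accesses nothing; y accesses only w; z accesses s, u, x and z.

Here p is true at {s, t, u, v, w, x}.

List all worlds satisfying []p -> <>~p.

{s, v, z}

s: []p is F, <>~p is T. ✓
t: []p is T, <>~p is F. ✗
u: []p is T, <>~p is F. ✗
v: []p is F, <>~p is T. ✓
w: []p is T, <>~p is F. ✗
x: []p is T, <>~p is F. ✗
y: []p is T, <>~p is F. ✗
z: []p is F, <>~p is T. ✓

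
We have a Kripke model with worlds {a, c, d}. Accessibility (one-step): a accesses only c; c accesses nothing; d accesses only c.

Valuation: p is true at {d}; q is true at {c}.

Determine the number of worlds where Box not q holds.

a: successors {c}; not q there: c:F. ✗
c: no successors, so Box not q holds vacuously. ✓
d: successors {c}; not q there: c:F. ✗
Satisfying worlds: {c}.

1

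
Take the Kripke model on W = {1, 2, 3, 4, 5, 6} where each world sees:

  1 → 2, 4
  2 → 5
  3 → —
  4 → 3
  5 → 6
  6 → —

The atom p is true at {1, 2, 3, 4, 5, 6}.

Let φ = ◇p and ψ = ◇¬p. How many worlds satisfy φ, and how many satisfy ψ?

For ◇p:
1: successors {2, 4}; p there: 2:T, 4:T. ✓
2: successors {5}; p there: 5:T. ✓
3: no successors, so ◇p fails. ✗
4: successors {3}; p there: 3:T. ✓
5: successors {6}; p there: 6:T. ✓
6: no successors, so ◇p fails. ✗
— 4 worlds.
For ◇¬p:
1: successors {2, 4}; ¬p there: 2:F, 4:F. ✗
2: successors {5}; ¬p there: 5:F. ✗
3: no successors, so ◇¬p fails. ✗
4: successors {3}; ¬p there: 3:F. ✗
5: successors {6}; ¬p there: 6:F. ✗
6: no successors, so ◇¬p fails. ✗
— 0 worlds.

4 and 0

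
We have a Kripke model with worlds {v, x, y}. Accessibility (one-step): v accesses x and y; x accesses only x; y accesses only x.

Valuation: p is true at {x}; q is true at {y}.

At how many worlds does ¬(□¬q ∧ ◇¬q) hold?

v: □¬q ∧ ◇¬q is F. ✓
x: □¬q ∧ ◇¬q is T. ✗
y: □¬q ∧ ◇¬q is T. ✗
Satisfying worlds: {v}.

1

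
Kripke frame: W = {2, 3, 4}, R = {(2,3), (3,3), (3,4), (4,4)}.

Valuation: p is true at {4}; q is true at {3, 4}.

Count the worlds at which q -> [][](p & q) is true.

2

2: q is F, [][](p & q) is F. ✓
3: q is T, [][](p & q) is F. ✗
4: q is T, [][](p & q) is T. ✓
Satisfying worlds: {2, 4}.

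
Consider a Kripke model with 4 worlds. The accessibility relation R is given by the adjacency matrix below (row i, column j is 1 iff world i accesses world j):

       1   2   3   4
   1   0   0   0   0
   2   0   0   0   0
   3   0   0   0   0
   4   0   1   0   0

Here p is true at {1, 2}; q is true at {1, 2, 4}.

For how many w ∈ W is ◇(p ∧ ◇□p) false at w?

4

1: no successors, so ◇(p ∧ ◇□p) fails. ✗
2: no successors, so ◇(p ∧ ◇□p) fails. ✗
3: no successors, so ◇(p ∧ ◇□p) fails. ✗
4: successors {2}; p ∧ ◇□p there: 2:F. ✗
Satisfying worlds: ∅.
So ◇(p ∧ ◇□p) fails at the other 4 worlds.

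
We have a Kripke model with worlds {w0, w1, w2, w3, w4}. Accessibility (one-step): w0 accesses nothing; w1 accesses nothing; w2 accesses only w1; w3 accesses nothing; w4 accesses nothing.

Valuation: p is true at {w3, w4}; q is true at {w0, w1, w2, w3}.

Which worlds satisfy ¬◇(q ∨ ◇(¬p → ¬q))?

w0: ◇(q ∨ ◇(¬p → ¬q)) is F. ✓
w1: ◇(q ∨ ◇(¬p → ¬q)) is F. ✓
w2: ◇(q ∨ ◇(¬p → ¬q)) is T. ✗
w3: ◇(q ∨ ◇(¬p → ¬q)) is F. ✓
w4: ◇(q ∨ ◇(¬p → ¬q)) is F. ✓

{w0, w1, w3, w4}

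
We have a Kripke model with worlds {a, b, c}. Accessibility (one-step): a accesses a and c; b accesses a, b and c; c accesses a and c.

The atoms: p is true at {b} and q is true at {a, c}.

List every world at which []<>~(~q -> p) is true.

a: successors {a, c}; <>~(~q -> p) there: a:F, c:F. ✗
b: successors {a, b, c}; <>~(~q -> p) there: a:F, b:F, c:F. ✗
c: successors {a, c}; <>~(~q -> p) there: a:F, c:F. ✗

∅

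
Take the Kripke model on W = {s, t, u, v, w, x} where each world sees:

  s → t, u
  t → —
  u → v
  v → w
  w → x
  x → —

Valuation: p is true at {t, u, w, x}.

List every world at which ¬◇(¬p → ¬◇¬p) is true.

s: ◇(¬p → ¬◇¬p) is T. ✗
t: ◇(¬p → ¬◇¬p) is F. ✓
u: ◇(¬p → ¬◇¬p) is T. ✗
v: ◇(¬p → ¬◇¬p) is T. ✗
w: ◇(¬p → ¬◇¬p) is T. ✗
x: ◇(¬p → ¬◇¬p) is F. ✓

{t, x}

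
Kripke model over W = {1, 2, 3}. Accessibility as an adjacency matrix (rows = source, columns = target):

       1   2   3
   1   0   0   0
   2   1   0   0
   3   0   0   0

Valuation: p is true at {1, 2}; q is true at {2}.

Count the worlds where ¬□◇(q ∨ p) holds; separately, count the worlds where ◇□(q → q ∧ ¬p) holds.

1 and 1

For ¬□◇(q ∨ p):
1: □◇(q ∨ p) is T. ✗
2: □◇(q ∨ p) is F. ✓
3: □◇(q ∨ p) is T. ✗
— 1 world.
For ◇□(q → q ∧ ¬p):
1: no successors, so ◇□(q → q ∧ ¬p) fails. ✗
2: successors {1}; □(q → q ∧ ¬p) there: 1:T. ✓
3: no successors, so ◇□(q → q ∧ ¬p) fails. ✗
— 1 world.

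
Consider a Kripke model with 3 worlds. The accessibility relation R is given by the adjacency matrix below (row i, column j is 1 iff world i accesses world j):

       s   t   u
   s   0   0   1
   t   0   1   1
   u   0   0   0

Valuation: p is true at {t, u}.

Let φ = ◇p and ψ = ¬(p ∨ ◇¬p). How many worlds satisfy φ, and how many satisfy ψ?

2 and 1

For ◇p:
s: successors {u}; p there: u:T. ✓
t: successors {t, u}; p there: t:T, u:T. ✓
u: no successors, so ◇p fails. ✗
— 2 worlds.
For ¬(p ∨ ◇¬p):
s: p ∨ ◇¬p is F. ✓
t: p ∨ ◇¬p is T. ✗
u: p ∨ ◇¬p is T. ✗
— 1 world.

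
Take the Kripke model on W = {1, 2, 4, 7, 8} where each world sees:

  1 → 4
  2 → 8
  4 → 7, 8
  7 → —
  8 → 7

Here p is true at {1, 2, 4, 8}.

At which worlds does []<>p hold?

{1, 7}

1: successors {4}; <>p there: 4:T. ✓
2: successors {8}; <>p there: 8:F. ✗
4: successors {7, 8}; <>p there: 7:F, 8:F. ✗
7: no successors, so []<>p holds vacuously. ✓
8: successors {7}; <>p there: 7:F. ✗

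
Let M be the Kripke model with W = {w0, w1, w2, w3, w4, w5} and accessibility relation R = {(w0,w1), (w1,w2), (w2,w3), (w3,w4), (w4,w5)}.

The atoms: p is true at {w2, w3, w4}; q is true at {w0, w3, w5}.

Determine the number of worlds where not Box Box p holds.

1

w0: Box Box p is T. ✗
w1: Box Box p is T. ✗
w2: Box Box p is T. ✗
w3: Box Box p is F. ✓
w4: Box Box p is T. ✗
w5: Box Box p is T. ✗
Satisfying worlds: {w3}.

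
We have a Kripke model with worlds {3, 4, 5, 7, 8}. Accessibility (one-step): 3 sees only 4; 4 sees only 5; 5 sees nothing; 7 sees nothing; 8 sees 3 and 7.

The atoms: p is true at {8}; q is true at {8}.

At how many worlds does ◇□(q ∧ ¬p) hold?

2

3: successors {4}; □(q ∧ ¬p) there: 4:F. ✗
4: successors {5}; □(q ∧ ¬p) there: 5:T. ✓
5: no successors, so ◇□(q ∧ ¬p) fails. ✗
7: no successors, so ◇□(q ∧ ¬p) fails. ✗
8: successors {3, 7}; □(q ∧ ¬p) there: 3:F, 7:T. ✓
Satisfying worlds: {4, 8}.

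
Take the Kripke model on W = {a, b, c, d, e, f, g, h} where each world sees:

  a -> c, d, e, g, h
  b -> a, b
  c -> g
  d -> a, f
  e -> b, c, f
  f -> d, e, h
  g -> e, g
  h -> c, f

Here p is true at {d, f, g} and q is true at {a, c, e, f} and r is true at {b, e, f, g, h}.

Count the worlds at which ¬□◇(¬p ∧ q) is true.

a: □◇(¬p ∧ q) is F. ✓
b: □◇(¬p ∧ q) is T. ✗
c: □◇(¬p ∧ q) is T. ✗
d: □◇(¬p ∧ q) is T. ✗
e: □◇(¬p ∧ q) is F. ✓
f: □◇(¬p ∧ q) is T. ✗
g: □◇(¬p ∧ q) is T. ✗
h: □◇(¬p ∧ q) is F. ✓
Satisfying worlds: {a, e, h}.

3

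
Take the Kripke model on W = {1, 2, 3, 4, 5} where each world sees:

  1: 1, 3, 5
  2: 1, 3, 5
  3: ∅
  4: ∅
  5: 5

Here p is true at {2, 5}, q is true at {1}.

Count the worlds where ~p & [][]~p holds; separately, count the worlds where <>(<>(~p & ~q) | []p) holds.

For ~p & [][]~p:
1: ~p is T, [][]~p is F. ✗
2: ~p is F, [][]~p is F. ✗
3: ~p is T, [][]~p is T. ✓
4: ~p is T, [][]~p is T. ✓
5: ~p is F, [][]~p is F. ✗
— 2 worlds.
For <>(<>(~p & ~q) | []p):
1: successors {1, 3, 5}; <>(~p & ~q) | []p there: 1:T, 3:T, 5:T. ✓
2: successors {1, 3, 5}; <>(~p & ~q) | []p there: 1:T, 3:T, 5:T. ✓
3: no successors, so <>(<>(~p & ~q) | []p) fails. ✗
4: no successors, so <>(<>(~p & ~q) | []p) fails. ✗
5: successors {5}; <>(~p & ~q) | []p there: 5:T. ✓
— 3 worlds.

2 and 3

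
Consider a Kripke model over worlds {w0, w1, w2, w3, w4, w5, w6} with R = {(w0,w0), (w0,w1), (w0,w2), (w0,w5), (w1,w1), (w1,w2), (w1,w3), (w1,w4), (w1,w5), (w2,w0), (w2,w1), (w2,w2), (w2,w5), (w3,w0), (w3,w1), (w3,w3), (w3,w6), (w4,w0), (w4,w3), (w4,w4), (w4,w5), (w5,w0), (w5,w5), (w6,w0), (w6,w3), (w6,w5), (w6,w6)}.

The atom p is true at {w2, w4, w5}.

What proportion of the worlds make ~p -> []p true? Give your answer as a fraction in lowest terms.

3/7

w0: ~p is T, []p is F. ✗
w1: ~p is T, []p is F. ✗
w2: ~p is F, []p is F. ✓
w3: ~p is T, []p is F. ✗
w4: ~p is F, []p is F. ✓
w5: ~p is F, []p is F. ✓
w6: ~p is T, []p is F. ✗
That's 3 of 7 worlds, so 3/7.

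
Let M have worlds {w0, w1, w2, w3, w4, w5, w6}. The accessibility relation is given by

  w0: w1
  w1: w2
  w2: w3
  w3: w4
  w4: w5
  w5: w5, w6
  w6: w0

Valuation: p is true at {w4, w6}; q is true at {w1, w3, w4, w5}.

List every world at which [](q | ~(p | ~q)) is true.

w0: successors {w1}; q | ~(p | ~q) there: w1:T. ✓
w1: successors {w2}; q | ~(p | ~q) there: w2:F. ✗
w2: successors {w3}; q | ~(p | ~q) there: w3:T. ✓
w3: successors {w4}; q | ~(p | ~q) there: w4:T. ✓
w4: successors {w5}; q | ~(p | ~q) there: w5:T. ✓
w5: successors {w5, w6}; q | ~(p | ~q) there: w5:T, w6:F. ✗
w6: successors {w0}; q | ~(p | ~q) there: w0:F. ✗

{w0, w2, w3, w4}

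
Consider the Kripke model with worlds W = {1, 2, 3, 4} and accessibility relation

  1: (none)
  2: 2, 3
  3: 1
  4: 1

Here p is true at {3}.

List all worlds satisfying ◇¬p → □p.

{1}

1: ◇¬p is F, □p is T. ✓
2: ◇¬p is T, □p is F. ✗
3: ◇¬p is T, □p is F. ✗
4: ◇¬p is T, □p is F. ✗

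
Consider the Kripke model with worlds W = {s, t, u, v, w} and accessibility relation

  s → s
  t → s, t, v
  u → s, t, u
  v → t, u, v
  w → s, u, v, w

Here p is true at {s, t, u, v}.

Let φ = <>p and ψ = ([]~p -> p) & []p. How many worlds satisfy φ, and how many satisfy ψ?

5 and 4

For <>p:
s: successors {s}; p there: s:T. ✓
t: successors {s, t, v}; p there: s:T, t:T, v:T. ✓
u: successors {s, t, u}; p there: s:T, t:T, u:T. ✓
v: successors {t, u, v}; p there: t:T, u:T, v:T. ✓
w: successors {s, u, v, w}; p there: s:T, u:T, v:T, w:F. ✓
— 5 worlds.
For ([]~p -> p) & []p:
s: []~p -> p is T, []p is T. ✓
t: []~p -> p is T, []p is T. ✓
u: []~p -> p is T, []p is T. ✓
v: []~p -> p is T, []p is T. ✓
w: []~p -> p is T, []p is F. ✗
— 4 worlds.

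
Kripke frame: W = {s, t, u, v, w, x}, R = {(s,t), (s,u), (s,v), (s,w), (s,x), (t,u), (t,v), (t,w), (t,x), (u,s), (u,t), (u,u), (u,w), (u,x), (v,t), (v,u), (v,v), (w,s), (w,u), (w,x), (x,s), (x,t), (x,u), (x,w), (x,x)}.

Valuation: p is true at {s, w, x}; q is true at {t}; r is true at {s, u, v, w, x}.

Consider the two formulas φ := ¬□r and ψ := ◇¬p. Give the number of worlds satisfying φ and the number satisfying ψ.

4 and 6

For ¬□r:
s: □r is F. ✓
t: □r is T. ✗
u: □r is F. ✓
v: □r is F. ✓
w: □r is T. ✗
x: □r is F. ✓
— 4 worlds.
For ◇¬p:
s: successors {t, u, v, w, x}; ¬p there: t:T, u:T, v:T, w:F, x:F. ✓
t: successors {u, v, w, x}; ¬p there: u:T, v:T, w:F, x:F. ✓
u: successors {s, t, u, w, x}; ¬p there: s:F, t:T, u:T, w:F, x:F. ✓
v: successors {t, u, v}; ¬p there: t:T, u:T, v:T. ✓
w: successors {s, u, x}; ¬p there: s:F, u:T, x:F. ✓
x: successors {s, t, u, w, x}; ¬p there: s:F, t:T, u:T, w:F, x:F. ✓
— 6 worlds.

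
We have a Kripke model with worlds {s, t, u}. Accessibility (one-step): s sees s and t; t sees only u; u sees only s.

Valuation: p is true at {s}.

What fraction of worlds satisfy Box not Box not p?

2/3

s: successors {s, t}; not Box not p there: s:T, t:F. ✗
t: successors {u}; not Box not p there: u:T. ✓
u: successors {s}; not Box not p there: s:T. ✓
That's 2 of 3 worlds, so 2/3.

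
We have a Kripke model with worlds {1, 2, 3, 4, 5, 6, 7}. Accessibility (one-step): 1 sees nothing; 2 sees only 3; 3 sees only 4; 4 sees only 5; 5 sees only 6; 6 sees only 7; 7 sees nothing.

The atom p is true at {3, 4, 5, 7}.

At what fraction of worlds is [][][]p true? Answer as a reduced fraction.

1: no successors, so [][][]p holds vacuously. ✓
2: successors {3}; [][]p there: 3:T. ✓
3: successors {4}; [][]p there: 4:F. ✗
4: successors {5}; [][]p there: 5:T. ✓
5: successors {6}; [][]p there: 6:T. ✓
6: successors {7}; [][]p there: 7:T. ✓
7: no successors, so [][][]p holds vacuously. ✓
That's 6 of 7 worlds, so 6/7.

6/7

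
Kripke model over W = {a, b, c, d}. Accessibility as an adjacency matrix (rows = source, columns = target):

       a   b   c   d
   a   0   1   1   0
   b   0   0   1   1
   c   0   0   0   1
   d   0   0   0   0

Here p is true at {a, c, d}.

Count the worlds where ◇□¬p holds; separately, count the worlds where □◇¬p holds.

2 and 1

For ◇□¬p:
a: successors {b, c}; □¬p there: b:F, c:F. ✗
b: successors {c, d}; □¬p there: c:F, d:T. ✓
c: successors {d}; □¬p there: d:T. ✓
d: no successors, so ◇□¬p fails. ✗
— 2 worlds.
For □◇¬p:
a: successors {b, c}; ◇¬p there: b:F, c:F. ✗
b: successors {c, d}; ◇¬p there: c:F, d:F. ✗
c: successors {d}; ◇¬p there: d:F. ✗
d: no successors, so □◇¬p holds vacuously. ✓
— 1 world.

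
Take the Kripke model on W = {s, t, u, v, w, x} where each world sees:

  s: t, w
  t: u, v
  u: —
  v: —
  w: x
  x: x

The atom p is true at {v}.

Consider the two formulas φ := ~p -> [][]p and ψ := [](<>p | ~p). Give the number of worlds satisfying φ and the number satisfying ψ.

For ~p -> [][]p:
s: ~p is T, [][]p is F. ✗
t: ~p is T, [][]p is T. ✓
u: ~p is T, [][]p is T. ✓
v: ~p is F, [][]p is T. ✓
w: ~p is T, [][]p is F. ✗
x: ~p is T, [][]p is F. ✗
— 3 worlds.
For [](<>p | ~p):
s: successors {t, w}; <>p | ~p there: t:T, w:T. ✓
t: successors {u, v}; <>p | ~p there: u:T, v:F. ✗
u: no successors, so [](<>p | ~p) holds vacuously. ✓
v: no successors, so [](<>p | ~p) holds vacuously. ✓
w: successors {x}; <>p | ~p there: x:T. ✓
x: successors {x}; <>p | ~p there: x:T. ✓
— 5 worlds.

3 and 5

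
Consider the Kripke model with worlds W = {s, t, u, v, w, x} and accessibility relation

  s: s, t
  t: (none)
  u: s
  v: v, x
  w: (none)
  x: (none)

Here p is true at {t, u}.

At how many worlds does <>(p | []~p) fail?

4

s: successors {s, t}; p | []~p there: s:F, t:T. ✓
t: no successors, so <>(p | []~p) fails. ✗
u: successors {s}; p | []~p there: s:F. ✗
v: successors {v, x}; p | []~p there: v:T, x:T. ✓
w: no successors, so <>(p | []~p) fails. ✗
x: no successors, so <>(p | []~p) fails. ✗
Satisfying worlds: {s, v}.
So <>(p | []~p) fails at the other 4 worlds.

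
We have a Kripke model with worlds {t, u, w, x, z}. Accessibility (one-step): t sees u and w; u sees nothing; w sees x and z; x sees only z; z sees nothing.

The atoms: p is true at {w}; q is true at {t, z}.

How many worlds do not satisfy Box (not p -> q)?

t: successors {u, w}; not p -> q there: u:F, w:T. ✗
u: no successors, so Box (not p -> q) holds vacuously. ✓
w: successors {x, z}; not p -> q there: x:F, z:T. ✗
x: successors {z}; not p -> q there: z:T. ✓
z: no successors, so Box (not p -> q) holds vacuously. ✓
Satisfying worlds: {u, x, z}.
So Box (not p -> q) fails at the other 2 worlds.

2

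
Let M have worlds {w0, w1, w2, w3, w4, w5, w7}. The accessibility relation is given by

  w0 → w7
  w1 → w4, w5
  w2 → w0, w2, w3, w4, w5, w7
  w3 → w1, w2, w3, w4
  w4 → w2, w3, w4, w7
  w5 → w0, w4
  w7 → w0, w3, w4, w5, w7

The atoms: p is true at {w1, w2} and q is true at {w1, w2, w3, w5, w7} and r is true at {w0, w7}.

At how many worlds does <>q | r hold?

6

w0: <>q is T, r is T. ✓
w1: <>q is T, r is F. ✓
w2: <>q is T, r is F. ✓
w3: <>q is T, r is F. ✓
w4: <>q is T, r is F. ✓
w5: <>q is F, r is F. ✗
w7: <>q is T, r is T. ✓
Satisfying worlds: {w0, w1, w2, w3, w4, w7}.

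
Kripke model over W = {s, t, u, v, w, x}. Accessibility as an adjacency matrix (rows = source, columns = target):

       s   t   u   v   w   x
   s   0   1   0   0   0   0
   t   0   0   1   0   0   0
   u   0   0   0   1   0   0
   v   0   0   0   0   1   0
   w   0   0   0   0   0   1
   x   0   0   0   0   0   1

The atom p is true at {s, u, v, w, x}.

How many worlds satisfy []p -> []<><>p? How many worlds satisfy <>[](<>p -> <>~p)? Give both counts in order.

For []p -> []<><>p:
s: []p is F, []<><>p is T. ✓
t: []p is T, []<><>p is T. ✓
u: []p is T, []<><>p is T. ✓
v: []p is T, []<><>p is T. ✓
w: []p is T, []<><>p is T. ✓
x: []p is T, []<><>p is T. ✓
— 6 worlds.
For <>[](<>p -> <>~p):
s: successors {t}; [](<>p -> <>~p) there: t:F. ✗
t: successors {u}; [](<>p -> <>~p) there: u:F. ✗
u: successors {v}; [](<>p -> <>~p) there: v:F. ✗
v: successors {w}; [](<>p -> <>~p) there: w:F. ✗
w: successors {x}; [](<>p -> <>~p) there: x:F. ✗
x: successors {x}; [](<>p -> <>~p) there: x:F. ✗
— 0 worlds.

6 and 0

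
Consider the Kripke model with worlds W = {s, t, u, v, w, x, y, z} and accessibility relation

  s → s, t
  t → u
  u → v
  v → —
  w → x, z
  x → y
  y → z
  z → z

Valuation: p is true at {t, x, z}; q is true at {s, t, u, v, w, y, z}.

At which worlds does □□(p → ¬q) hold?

{t, u, v}

s: successors {s, t}; □(p → ¬q) there: s:F, t:T. ✗
t: successors {u}; □(p → ¬q) there: u:T. ✓
u: successors {v}; □(p → ¬q) there: v:T. ✓
v: no successors, so □□(p → ¬q) holds vacuously. ✓
w: successors {x, z}; □(p → ¬q) there: x:T, z:F. ✗
x: successors {y}; □(p → ¬q) there: y:F. ✗
y: successors {z}; □(p → ¬q) there: z:F. ✗
z: successors {z}; □(p → ¬q) there: z:F. ✗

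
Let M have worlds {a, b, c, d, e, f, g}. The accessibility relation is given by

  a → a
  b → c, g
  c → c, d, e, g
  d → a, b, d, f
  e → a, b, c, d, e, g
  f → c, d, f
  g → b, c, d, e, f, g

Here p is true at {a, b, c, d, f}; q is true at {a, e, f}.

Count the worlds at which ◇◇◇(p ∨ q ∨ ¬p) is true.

7

a: successors {a}; ◇◇(p ∨ q ∨ ¬p) there: a:T. ✓
b: successors {c, g}; ◇◇(p ∨ q ∨ ¬p) there: c:T, g:T. ✓
c: successors {c, d, e, g}; ◇◇(p ∨ q ∨ ¬p) there: c:T, d:T, e:T, g:T. ✓
d: successors {a, b, d, f}; ◇◇(p ∨ q ∨ ¬p) there: a:T, b:T, d:T, f:T. ✓
e: successors {a, b, c, d, e, g}; ◇◇(p ∨ q ∨ ¬p) there: a:T, b:T, c:T, d:T, e:T, g:T. ✓
f: successors {c, d, f}; ◇◇(p ∨ q ∨ ¬p) there: c:T, d:T, f:T. ✓
g: successors {b, c, d, e, f, g}; ◇◇(p ∨ q ∨ ¬p) there: b:T, c:T, d:T, e:T, f:T, g:T. ✓
Satisfying worlds: {a, b, c, d, e, f, g}.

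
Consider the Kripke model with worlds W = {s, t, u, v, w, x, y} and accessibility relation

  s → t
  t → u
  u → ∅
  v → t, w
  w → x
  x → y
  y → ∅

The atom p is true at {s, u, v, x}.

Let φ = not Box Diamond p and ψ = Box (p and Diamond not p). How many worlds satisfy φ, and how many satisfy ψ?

For not Box Diamond p:
s: Box Diamond p is T. ✗
t: Box Diamond p is F. ✓
u: Box Diamond p is T. ✗
v: Box Diamond p is T. ✗
w: Box Diamond p is F. ✓
x: Box Diamond p is F. ✓
y: Box Diamond p is T. ✗
— 3 worlds.
For Box (p and Diamond not p):
s: successors {t}; p and Diamond not p there: t:F. ✗
t: successors {u}; p and Diamond not p there: u:F. ✗
u: no successors, so Box (p and Diamond not p) holds vacuously. ✓
v: successors {t, w}; p and Diamond not p there: t:F, w:F. ✗
w: successors {x}; p and Diamond not p there: x:T. ✓
x: successors {y}; p and Diamond not p there: y:F. ✗
y: no successors, so Box (p and Diamond not p) holds vacuously. ✓
— 3 worlds.

3 and 3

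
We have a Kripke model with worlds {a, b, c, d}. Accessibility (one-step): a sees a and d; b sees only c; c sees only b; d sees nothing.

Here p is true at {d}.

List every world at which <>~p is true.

{a, b, c}

a: successors {a, d}; ~p there: a:T, d:F. ✓
b: successors {c}; ~p there: c:T. ✓
c: successors {b}; ~p there: b:T. ✓
d: no successors, so <>~p fails. ✗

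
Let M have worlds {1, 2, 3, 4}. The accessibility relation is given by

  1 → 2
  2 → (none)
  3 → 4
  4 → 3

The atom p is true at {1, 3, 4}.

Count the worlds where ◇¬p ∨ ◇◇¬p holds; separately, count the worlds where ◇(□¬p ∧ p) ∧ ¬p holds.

1 and 0

For ◇¬p ∨ ◇◇¬p:
1: ◇¬p is T, ◇◇¬p is F. ✓
2: ◇¬p is F, ◇◇¬p is F. ✗
3: ◇¬p is F, ◇◇¬p is F. ✗
4: ◇¬p is F, ◇◇¬p is F. ✗
— 1 world.
For ◇(□¬p ∧ p) ∧ ¬p:
1: ◇(□¬p ∧ p) is F, ¬p is F. ✗
2: ◇(□¬p ∧ p) is F, ¬p is T. ✗
3: ◇(□¬p ∧ p) is F, ¬p is F. ✗
4: ◇(□¬p ∧ p) is F, ¬p is F. ✗
— 0 worlds.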